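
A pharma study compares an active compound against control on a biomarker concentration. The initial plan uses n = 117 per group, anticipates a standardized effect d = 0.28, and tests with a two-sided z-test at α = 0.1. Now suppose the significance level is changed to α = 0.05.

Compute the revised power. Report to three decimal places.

δ = d·√(n/2) = 0.28 × √(117/2) = 2.1416 (unchanged). New critical value: z_{0.025} = 1.960.
Revised power = Φ(δ − 1.960) + Φ(−δ − 1.960) = Φ(0.182) + Φ(-4.102) = 0.5721 + 0.0000 = 0.5721.

Power ≈ 0.572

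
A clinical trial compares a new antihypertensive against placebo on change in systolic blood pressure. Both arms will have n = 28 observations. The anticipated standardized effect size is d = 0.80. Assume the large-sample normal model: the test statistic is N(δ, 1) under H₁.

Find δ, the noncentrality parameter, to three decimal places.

The noncentrality parameter scales effect size by the design's sample-size factor: δ = d·√(n/2) = 0.80 × √(28/2) = 2.9933

δ ≈ 2.993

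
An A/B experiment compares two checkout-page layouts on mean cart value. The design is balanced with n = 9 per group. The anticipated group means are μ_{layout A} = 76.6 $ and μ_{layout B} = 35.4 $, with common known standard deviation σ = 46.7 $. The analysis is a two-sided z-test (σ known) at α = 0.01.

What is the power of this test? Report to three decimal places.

Power ≈ 0.241

Standardized effect: d = |μ_{layout A} − μ_{layout B}| / σ = |76.6 − 35.4| / 46.7 = 0.8822
Noncentrality parameter: δ = d·√(n/2) = 0.8822 × √(9/2) = 1.8715
Critical value for a two-sided test at α = 0.01: z_{α/2} = 2.576.
Power = Φ(δ − 2.576) + Φ(−δ − 2.576) = Φ(-0.704) + Φ(-4.447) = 0.2406 + 0.0000 = 0.2406.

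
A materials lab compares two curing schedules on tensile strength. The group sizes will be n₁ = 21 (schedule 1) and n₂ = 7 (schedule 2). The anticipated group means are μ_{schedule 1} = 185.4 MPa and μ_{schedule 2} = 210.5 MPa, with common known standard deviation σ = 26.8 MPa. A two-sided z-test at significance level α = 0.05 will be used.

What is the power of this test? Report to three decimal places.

Standardized effect: d = |μ_{schedule 1} − μ_{schedule 2}| / σ = |185.4 − 210.5| / 26.8 = 0.9366
Noncentrality parameter: δ = d / √(1/n₁ + 1/n₂) = 0.9366 / √(1/21 + 1/7) = 2.1459
Two-sided α = 0.05 → critical value z_{0.025} = 1.960.
Power = Φ(δ − 1.960) + Φ(−δ − 1.960) = Φ(0.186) + Φ(-4.106) = 0.5738 + 0.0000 = 0.5738.

Power ≈ 0.574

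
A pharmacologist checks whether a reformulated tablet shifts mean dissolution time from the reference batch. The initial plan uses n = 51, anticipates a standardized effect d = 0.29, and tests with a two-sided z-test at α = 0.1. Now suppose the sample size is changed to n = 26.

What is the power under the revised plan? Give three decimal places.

With n = 26: δ = d·√n = 0.29 × √26 = 1.4787. Critical value z_{0.05} = 1.645.
Revised power = Φ(δ − 1.645) + Φ(−δ − 1.645) = Φ(-0.166) + Φ(-3.124) = 0.4340 + 0.0009 = 0.4349.

Power ≈ 0.435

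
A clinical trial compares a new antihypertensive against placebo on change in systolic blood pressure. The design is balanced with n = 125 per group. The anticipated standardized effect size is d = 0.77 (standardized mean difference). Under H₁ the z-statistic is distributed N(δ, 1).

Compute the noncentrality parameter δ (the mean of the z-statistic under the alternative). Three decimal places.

δ ≈ 6.087

The noncentrality parameter scales effect size by the design's sample-size factor: δ = d·√(n/2) = 0.77 × √(125/2) = 6.0874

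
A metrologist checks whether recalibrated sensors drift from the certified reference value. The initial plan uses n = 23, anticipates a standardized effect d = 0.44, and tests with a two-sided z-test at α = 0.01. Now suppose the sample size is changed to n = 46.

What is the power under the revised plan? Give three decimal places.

With n = 46: δ = d·√n = 0.44 × √46 = 2.9842. Critical value z_{0.005} = 2.576.
Revised power = Φ(δ − 2.576) + Φ(−δ − 2.576) = Φ(0.408) + Φ(-5.560) = 0.6585 + 0.0000 = 0.6585.

Power ≈ 0.659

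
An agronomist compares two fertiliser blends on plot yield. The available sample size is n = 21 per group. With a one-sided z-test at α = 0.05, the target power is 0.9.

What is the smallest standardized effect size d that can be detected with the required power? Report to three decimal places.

d ≈ 0.903

Required noncentrality: δ = z_{0.05} + z_{0.10} = 1.645 + 1.282 = 2.926.
δ = d·√(n/2) ⇒ d = δ/√(n/2) = 2.926/√(21/2) = 0.9031.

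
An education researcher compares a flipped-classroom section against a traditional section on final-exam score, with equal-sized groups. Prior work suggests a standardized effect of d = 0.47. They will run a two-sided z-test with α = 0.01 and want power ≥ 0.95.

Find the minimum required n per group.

Set Φ(δ − 2.576) = 0.95; then δ − 2.576 = Φ⁻¹(0.95) = 1.645, giving δ = 4.221.
(Ignoring the negligible lower-tail rejection probability gives the usual closed-form inversion.)
δ = d·√(n/2) ⇒ n = 2(δ/d)² = 2 × (4.221 / 0.47)² = 161.29.
Round up to the next whole unit.

n = 162 per group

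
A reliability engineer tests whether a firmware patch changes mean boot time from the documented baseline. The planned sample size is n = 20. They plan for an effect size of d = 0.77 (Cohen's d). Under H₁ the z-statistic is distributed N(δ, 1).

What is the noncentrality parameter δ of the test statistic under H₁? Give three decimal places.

The noncentrality parameter scales effect size by the design's sample-size factor: δ = d·√n = 0.77 × √20 = 3.4435

δ ≈ 3.444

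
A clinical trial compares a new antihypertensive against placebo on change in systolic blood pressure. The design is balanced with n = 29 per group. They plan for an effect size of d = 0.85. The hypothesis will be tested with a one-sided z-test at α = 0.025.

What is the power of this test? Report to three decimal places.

Noncentrality parameter: δ = d·√(n/2) = 0.85 × √(29/2) = 3.2367
One-sided α = 0.025 → critical value z_{0.025} = 1.960.
Power = P(Z > 1.960 − δ) = Φ(1.277) = 0.8992.

Power ≈ 0.899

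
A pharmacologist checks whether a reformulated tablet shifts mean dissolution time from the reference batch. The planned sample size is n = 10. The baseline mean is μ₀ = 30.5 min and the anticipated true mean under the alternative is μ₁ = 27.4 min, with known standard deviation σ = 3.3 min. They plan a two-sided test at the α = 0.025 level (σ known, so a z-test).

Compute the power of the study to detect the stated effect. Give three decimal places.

Power ≈ 0.767

Standardized effect: d = |μ₁ − μ₀| / σ = |27.4 − 30.5| / 3.3 = 0.9394
Noncentrality parameter: δ = d·√n = 0.9394 × √10 = 2.9706
Critical value for a two-sided test at α = 0.025: z_{α/2} = 2.241.
Power = Φ(δ − 2.241) + Φ(−δ − 2.241) = Φ(0.729) + Φ(-5.212) = 0.7671 + 0.0000 = 0.7671.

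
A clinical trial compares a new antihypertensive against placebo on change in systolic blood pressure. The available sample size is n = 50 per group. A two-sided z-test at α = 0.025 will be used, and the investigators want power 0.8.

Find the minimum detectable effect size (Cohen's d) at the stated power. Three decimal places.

Need Φ(δ − 2.241) = 0.8, so δ = 2.241 + 0.842 = 3.083.
(The second rejection-region term Φ(−δ − z_{α/2}) is negligible and dropped.)
δ = d·√(n/2) ⇒ d = δ/√(n/2) = 3.083/√(50/2) = 0.6166.

d ≈ 0.617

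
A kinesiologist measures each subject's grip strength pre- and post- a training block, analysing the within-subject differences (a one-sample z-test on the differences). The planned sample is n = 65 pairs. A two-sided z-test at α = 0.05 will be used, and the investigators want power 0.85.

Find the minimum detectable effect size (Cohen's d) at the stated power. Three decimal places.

d ≈ 0.372

Need Φ(δ − 1.960) = 0.85, so δ = 1.960 + 1.036 = 2.996.
(Lower-tail contribution to power is negligible for δ > 0.)
δ = d·√n ⇒ d = δ/√n = 2.996/√65 = 0.3717.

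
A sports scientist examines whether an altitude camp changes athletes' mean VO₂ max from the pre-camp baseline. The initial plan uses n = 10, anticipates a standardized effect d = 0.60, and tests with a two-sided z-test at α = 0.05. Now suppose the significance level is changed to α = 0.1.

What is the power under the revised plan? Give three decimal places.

Power ≈ 0.600

δ = d·√n = 0.60 × √10 = 1.8974 (unchanged). New critical value: z_{0.05} = 1.645.
Revised power = Φ(δ − 1.645) + Φ(−δ − 1.645) = Φ(0.253) + Φ(-3.542) = 0.5997 + 0.0002 = 0.5999.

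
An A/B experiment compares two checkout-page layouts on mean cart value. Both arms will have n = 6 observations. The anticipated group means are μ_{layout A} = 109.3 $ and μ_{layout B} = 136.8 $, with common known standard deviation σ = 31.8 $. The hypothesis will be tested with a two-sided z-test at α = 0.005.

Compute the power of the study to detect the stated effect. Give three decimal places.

Standardized effect: d = |μ_{layout A} − μ_{layout B}| / σ = |109.3 − 136.8| / 31.8 = 0.8648
Noncentrality parameter: λ = d·√(n/2) = 0.8648 × √(6/2) = 1.4978
Two-sided α = 0.005 → critical value z_{0.0025} = 2.807.
Power = Φ(λ − 2.807) + Φ(−λ − 2.807) = Φ(-1.309) + Φ(-4.305) = 0.0952 + 0.0000 = 0.0952.

Power ≈ 0.095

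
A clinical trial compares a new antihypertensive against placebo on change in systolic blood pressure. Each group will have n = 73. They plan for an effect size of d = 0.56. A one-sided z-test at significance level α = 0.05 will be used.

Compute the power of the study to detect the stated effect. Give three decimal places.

Power ≈ 0.959

Noncentrality parameter: δ = d·√(n/2) = 0.56 × √(73/2) = 3.3833
Critical value for a one-sided test at α = 0.05: z_α = 1.645.
Power = Φ(δ − 1.645) = Φ(1.738) = 0.9589.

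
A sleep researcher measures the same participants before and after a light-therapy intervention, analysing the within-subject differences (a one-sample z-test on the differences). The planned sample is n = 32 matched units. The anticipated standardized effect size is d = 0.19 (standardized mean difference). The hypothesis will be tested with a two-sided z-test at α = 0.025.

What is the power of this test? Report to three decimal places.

Power ≈ 0.122

Noncentrality parameter: δ = d·√n = 0.19 × √32 = 1.0748
Two-sided α = 0.025 → critical value z_{0.0125} = 2.241.
Power = Φ(δ − 2.241) + Φ(−δ − 2.241) = Φ(-1.167) + Φ(-3.316) = 0.1217 + 0.0005 = 0.1221.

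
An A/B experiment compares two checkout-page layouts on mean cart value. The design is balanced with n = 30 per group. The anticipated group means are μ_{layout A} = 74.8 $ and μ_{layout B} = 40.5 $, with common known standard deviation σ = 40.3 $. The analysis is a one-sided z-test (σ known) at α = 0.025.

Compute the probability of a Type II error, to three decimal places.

β ≈ 0.091

Standardized effect: d = |μ_{layout A} − μ_{layout B}| / σ = |74.8 − 40.5| / 40.3 = 0.8511
Noncentrality parameter: δ = d·√(n/2) = 0.8511 × √(30/2) = 3.2964
One-sided α = 0.025 → critical value z_{0.025} = 1.960.
Power = P(Z > 1.960 − δ) = Φ(1.336) = 0.9093.
Type II error: β = 1 − power = 1 − 0.9093 = 0.0907.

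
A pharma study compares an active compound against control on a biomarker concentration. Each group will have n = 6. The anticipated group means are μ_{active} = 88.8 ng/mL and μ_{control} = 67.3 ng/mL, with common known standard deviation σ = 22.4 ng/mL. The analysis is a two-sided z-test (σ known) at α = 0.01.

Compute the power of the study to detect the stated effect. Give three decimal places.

Power ≈ 0.181

Standardized effect: d = |μ_{active} − μ_{control}| / σ = |88.8 − 67.3| / 22.4 = 0.9598
Noncentrality parameter: δ = d·√(n/2) = 0.9598 × √(6/2) = 1.6625
Critical value for a two-sided test at α = 0.01: z_{α/2} = 2.576.
Power = Φ(δ − 2.576) + Φ(−δ − 2.576) = Φ(-0.913) + Φ(-4.238) = 0.1805 + 0.0000 = 0.1805.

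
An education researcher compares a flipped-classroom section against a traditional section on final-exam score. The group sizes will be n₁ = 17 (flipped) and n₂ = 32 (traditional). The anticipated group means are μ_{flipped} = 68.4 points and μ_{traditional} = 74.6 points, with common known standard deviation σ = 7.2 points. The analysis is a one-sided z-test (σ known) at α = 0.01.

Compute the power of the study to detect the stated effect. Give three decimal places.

Power ≈ 0.706

Standardized effect: d = |μ_{flipped} − μ_{traditional}| / σ = |68.4 − 74.6| / 7.2 = 0.8611
Noncentrality parameter: δ = d / √(1/n₁ + 1/n₂) = 0.8611 / √(1/17 + 1/32) = 2.8692
Critical value for a one-sided test at α = 0.01: z_α = 2.326.
Power = P(Z > 2.326 − δ) = Φ(0.543) = 0.7064.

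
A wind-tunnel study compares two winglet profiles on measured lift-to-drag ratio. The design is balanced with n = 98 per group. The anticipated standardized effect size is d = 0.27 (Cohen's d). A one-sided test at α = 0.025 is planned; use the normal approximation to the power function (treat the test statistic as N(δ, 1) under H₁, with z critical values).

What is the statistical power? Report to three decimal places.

Power ≈ 0.472

Noncentrality parameter: δ = d·√(n/2) = 0.27 × √(98/2) = 1.8900
One-sided α = 0.025 → critical value z_{0.025} = 1.960.
Power = P(Z > 1.960 − δ) = Φ(-0.070) = 0.4721.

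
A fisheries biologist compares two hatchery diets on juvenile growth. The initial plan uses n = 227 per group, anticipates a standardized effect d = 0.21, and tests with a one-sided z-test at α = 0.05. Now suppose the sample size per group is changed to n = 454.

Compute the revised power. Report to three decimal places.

Power ≈ 0.936

With n = 454 per group: δ = d·√(n/2) = 0.21 × √(454/2) = 3.1640. Critical value z_{0.05} = 1.645.
Revised power = P(Z > 1.645 − δ) = Φ(1.519) = 0.9356.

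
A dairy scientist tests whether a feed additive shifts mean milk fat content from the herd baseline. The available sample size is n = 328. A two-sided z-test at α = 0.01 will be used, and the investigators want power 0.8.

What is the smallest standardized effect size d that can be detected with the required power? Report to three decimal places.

Required noncentrality: δ = z_{0.005} + z_{0.20} = 2.576 + 0.842 = 3.417.
(The second rejection-region term Φ(−δ − z_{α/2}) is negligible and dropped.)
δ = d·√n ⇒ d = δ/√n = 3.417/√328 = 0.1887.

d ≈ 0.189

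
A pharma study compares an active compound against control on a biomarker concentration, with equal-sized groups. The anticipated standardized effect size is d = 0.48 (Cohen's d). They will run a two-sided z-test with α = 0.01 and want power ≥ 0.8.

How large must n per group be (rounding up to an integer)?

For power 0.8 need Φ(δ − z_{0.005}) = 0.8, so δ = z_{0.005} + z_{0.20} = 2.576 + 0.842 = 3.417.
(The Φ(−δ − z_{α/2}) term is vanishingly small for δ > 0 and is dropped in the standard sample-size formula.)
δ = d·√(n/2) ⇒ n = 2(δ/d)² = 2 × (3.417 / 0.48)² = 101.38.
Rounding up, n = 102 per group.

n = 102 per group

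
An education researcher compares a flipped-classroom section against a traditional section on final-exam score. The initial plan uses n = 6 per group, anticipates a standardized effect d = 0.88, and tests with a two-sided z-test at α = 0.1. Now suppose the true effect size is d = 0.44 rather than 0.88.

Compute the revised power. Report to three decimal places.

With d = 0.44: δ = d·√(n/2) = 0.44 × √(6/2) = 0.7621. Critical value z_{0.05} = 1.645.
Revised power = Φ(δ − 1.645) + Φ(−δ − 1.645) = Φ(-0.883) + Φ(-2.407) = 0.1887 + 0.0080 = 0.1967.

Power ≈ 0.197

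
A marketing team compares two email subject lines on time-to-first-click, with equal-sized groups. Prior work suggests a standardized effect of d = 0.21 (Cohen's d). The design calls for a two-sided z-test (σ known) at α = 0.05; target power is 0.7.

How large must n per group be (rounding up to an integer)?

n = 280 per group

Set Φ(δ − 1.960) = 0.7; then δ − 1.960 = Φ⁻¹(0.7) = 0.524, giving δ = 2.484.
(For δ > 0 the lower-tail rejection region contributes negligibly to power, so the one-term inversion is standard.)
δ = d·√(n/2) ⇒ n = 2(δ/d)² = 2 × (2.484 / 0.21)² = 279.91.
Round up to the next whole unit.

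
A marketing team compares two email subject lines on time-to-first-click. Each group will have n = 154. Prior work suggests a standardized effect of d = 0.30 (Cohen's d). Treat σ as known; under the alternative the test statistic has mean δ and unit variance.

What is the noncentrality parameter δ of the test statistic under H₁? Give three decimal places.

δ ≈ 2.632

The noncentrality parameter scales effect size by the design's sample-size factor: δ = d·√(n/2) = 0.30 × √(154/2) = 2.6325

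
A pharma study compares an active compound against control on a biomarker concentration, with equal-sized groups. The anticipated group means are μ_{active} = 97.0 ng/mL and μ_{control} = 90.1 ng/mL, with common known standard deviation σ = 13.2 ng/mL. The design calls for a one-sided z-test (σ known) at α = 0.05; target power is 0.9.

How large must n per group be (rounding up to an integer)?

Standardized effect: d = |μ_{active} − μ_{control}| / σ = |97.0 − 90.1| / 13.2 = 0.5227
Set Φ(δ − 1.645) = 0.9; then δ − 1.645 = Φ⁻¹(0.9) = 1.282, giving δ = 2.926.
δ = d·√(n/2) ⇒ n = 2(δ/d)² = 2 × (2.926 / 0.5227)² = 62.68.
Rounding up, n = 63 per group.

n = 63 per group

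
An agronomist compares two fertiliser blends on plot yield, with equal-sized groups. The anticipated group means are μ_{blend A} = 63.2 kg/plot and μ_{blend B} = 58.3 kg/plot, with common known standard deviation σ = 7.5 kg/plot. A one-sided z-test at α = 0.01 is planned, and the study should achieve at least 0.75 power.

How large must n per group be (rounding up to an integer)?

Standardized effect: d = |μ_{blend A} − μ_{blend B}| / σ = |63.2 − 58.3| / 7.5 = 0.6533
Set Φ(δ − 2.326) = 0.75; then δ − 2.326 = Φ⁻¹(0.75) = 0.674, giving δ = 3.001.
δ = d·√(n/2) ⇒ n = 2(δ/d)² = 2 × (3.001 / 0.6533)² = 42.19.
Round up to the next whole unit.

n = 43 per group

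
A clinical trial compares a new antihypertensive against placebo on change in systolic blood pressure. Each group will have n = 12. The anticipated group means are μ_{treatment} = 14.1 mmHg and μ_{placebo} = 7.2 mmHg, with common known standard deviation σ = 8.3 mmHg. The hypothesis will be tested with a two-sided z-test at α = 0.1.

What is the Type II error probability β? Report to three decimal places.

Standardized effect: d = |μ_{treatment} − μ_{placebo}| / σ = |14.1 − 7.2| / 8.3 = 0.8313
Noncentrality parameter: λ = d·√(n/2) = 0.8313 × √(12/2) = 2.0363
Critical value for a two-sided test at α = 0.1: z_{α/2} = 1.645.
Power = Φ(λ − 1.645) + Φ(−λ − 1.645) = Φ(0.391) + Φ(-3.681) = 0.6523 + 0.0001 = 0.6524.
Type II error: β = 1 − power = 1 − 0.6524 = 0.3476.

β ≈ 0.348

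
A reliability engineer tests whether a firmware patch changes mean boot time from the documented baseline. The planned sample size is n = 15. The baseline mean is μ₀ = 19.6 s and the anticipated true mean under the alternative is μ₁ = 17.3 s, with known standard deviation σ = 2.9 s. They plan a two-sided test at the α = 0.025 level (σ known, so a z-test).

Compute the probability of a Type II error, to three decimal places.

β ≈ 0.203

Standardized effect: d = |μ₁ − μ₀| / σ = |17.3 − 19.6| / 2.9 = 0.7931
Noncentrality parameter: δ = d·√n = 0.7931 × √15 = 3.0717
Critical value for a two-sided test at α = 0.025: z_{α/2} = 2.241.
Power = Φ(δ − 2.241) + Φ(−δ − 2.241) = Φ(0.830) + Φ(-5.313) = 0.7968 + 0.0000 = 0.7968.
Type II error: β = 1 − power = 1 − 0.7968 = 0.2032.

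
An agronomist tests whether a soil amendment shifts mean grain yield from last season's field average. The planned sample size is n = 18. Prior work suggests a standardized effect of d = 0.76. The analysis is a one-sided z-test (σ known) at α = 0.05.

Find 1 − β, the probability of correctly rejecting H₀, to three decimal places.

Noncentrality parameter: δ = d·√n = 0.76 × √18 = 3.2244
Critical value for a one-sided test at α = 0.05: z_α = 1.645.
Power = P(Z > 1.645 − δ) = Φ(1.580) = 0.9429.

Power ≈ 0.943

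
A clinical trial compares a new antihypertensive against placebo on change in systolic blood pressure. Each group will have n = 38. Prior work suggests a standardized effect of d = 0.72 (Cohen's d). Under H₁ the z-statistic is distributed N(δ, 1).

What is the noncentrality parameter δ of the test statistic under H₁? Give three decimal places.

δ ≈ 3.138

δ = d·√(n/2) = 0.72 × √(38/2) = 3.1384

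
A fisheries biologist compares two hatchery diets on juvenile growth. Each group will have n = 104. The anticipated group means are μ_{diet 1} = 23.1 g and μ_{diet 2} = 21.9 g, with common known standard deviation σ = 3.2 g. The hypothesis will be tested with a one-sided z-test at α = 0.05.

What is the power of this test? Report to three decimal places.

Standardized effect: d = |μ_{diet 1} − μ_{diet 2}| / σ = |23.1 − 21.9| / 3.2 = 0.3750
Noncentrality parameter: δ = d·√(n/2) = 0.3750 × √(104/2) = 2.7042
Critical value for a one-sided test at α = 0.05: z_α = 1.645.
Power = P(Z > 1.645 − δ) = Φ(1.059) = 0.8553.

Power ≈ 0.855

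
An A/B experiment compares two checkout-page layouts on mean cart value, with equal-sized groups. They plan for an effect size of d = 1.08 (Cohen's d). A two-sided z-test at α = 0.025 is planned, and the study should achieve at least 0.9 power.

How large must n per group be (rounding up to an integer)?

n = 22 per group

For power 0.9 need Φ(δ − z_{0.0125}) = 0.9, so δ = z_{0.0125} + z_{0.10} = 2.241 + 1.282 = 3.523.
(Ignoring the negligible lower-tail rejection probability gives the usual closed-form inversion.)
δ = d·√(n/2) ⇒ n = 2(δ/d)² = 2 × (3.523 / 1.08)² = 21.28.
Rounding up, n = 22 per group.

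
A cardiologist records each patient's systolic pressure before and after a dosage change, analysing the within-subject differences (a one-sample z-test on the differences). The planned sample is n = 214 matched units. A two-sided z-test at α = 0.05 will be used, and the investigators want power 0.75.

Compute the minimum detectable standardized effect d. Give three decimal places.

Need Φ(δ − 1.960) = 0.75, so δ = 1.960 + 0.674 = 2.634.
(Lower-tail contribution to power is negligible for δ > 0.)
δ = d·√n ⇒ d = δ/√n = 2.634/√214 = 0.1801.

d ≈ 0.180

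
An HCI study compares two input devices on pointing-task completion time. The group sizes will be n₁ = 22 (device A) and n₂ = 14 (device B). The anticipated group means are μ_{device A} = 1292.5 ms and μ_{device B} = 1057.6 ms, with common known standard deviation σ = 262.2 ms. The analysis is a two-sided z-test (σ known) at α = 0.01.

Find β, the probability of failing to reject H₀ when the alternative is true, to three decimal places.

β ≈ 0.482

Standardized effect: d = |μ_{device A} − μ_{device B}| / σ = |1292.5 − 1057.6| / 262.2 = 0.8959
Noncentrality parameter: δ = d / √(1/n₁ + 1/n₂) = 0.8959 / √(1/22 + 1/14) = 2.6204
Two-sided α = 0.01 → critical value z_{0.005} = 2.576.
Power = Φ(δ − 2.576) + Φ(−δ − 2.576) = Φ(0.045) + Φ(-5.196) = 0.5178 + 0.0000 = 0.5178.
Type II error: β = 1 − power = 1 − 0.5178 = 0.4822.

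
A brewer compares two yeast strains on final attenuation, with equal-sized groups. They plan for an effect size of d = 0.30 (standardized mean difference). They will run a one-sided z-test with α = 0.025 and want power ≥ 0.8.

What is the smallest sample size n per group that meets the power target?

For power 0.8 need Φ(δ − z_{0.025}) = 0.8, so δ = z_{0.025} + z_{0.20} = 1.960 + 0.842 = 2.802.
δ = d·√(n/2) ⇒ n = 2(δ/d)² = 2 × (2.802 / 0.30)² = 174.42.
Round up to the next whole unit.

n = 175 per group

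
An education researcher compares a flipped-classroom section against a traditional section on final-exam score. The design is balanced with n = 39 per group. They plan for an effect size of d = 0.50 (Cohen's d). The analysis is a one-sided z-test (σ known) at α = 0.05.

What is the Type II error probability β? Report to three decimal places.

Noncentrality parameter: δ = d·√(n/2) = 0.50 × √(39/2) = 2.2079
Critical value for a one-sided test at α = 0.05: z_α = 1.645.
Power = Φ(δ − 1.645) = Φ(0.563) = 0.7133.
Type II error: β = 1 − power = 1 − 0.7133 = 0.2867.

β ≈ 0.287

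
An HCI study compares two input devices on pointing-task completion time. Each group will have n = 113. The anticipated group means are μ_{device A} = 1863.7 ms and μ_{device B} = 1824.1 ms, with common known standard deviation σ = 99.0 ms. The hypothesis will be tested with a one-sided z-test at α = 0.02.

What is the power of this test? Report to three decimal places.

Power ≈ 0.830

Standardized effect: d = |μ_{device A} − μ_{device B}| / σ = |1863.7 − 1824.1| / 99.0 = 0.4000
Noncentrality parameter: λ = d·√(n/2) = 0.4000 × √(113/2) = 3.0067
Critical value for a one-sided test at α = 0.02: z_α = 2.054.
Power = P(Z > 2.054 − λ) = Φ(0.953) = 0.8297.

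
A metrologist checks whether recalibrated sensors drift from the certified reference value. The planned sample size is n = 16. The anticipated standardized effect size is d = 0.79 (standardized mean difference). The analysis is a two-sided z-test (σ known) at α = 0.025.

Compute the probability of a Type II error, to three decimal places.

β ≈ 0.179

Noncentrality parameter: δ = d·√n = 0.79 × √16 = 3.1600
Critical value for a two-sided test at α = 0.025: z_{α/2} = 2.241.
Power = Φ(δ − 2.241) + Φ(−δ − 2.241) = Φ(0.919) + Φ(-5.401) = 0.8208 + 0.0000 = 0.8208.
Type II error: β = 1 − power = 1 − 0.8208 = 0.1792.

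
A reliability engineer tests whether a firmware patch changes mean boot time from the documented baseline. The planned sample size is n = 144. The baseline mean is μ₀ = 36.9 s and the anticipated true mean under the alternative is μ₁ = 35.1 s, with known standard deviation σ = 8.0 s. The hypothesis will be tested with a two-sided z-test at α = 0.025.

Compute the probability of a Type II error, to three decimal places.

β ≈ 0.323

Standardized effect: d = |μ₁ − μ₀| / σ = |35.1 − 36.9| / 8.0 = 0.2250
Noncentrality parameter: δ = d·√n = 0.2250 × √144 = 2.7000
Two-sided α = 0.025 → critical value z_{0.0125} = 2.241.
Power = Φ(δ − 2.241) + Φ(−δ − 2.241) = Φ(0.459) + Φ(-4.941) = 0.6767 + 0.0000 = 0.6767.
Type II error: β = 1 − power = 1 − 0.6767 = 0.3233.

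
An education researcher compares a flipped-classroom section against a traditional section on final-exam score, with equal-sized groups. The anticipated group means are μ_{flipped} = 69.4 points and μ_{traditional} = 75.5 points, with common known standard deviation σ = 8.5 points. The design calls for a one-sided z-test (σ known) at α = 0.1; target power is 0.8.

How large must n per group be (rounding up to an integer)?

n = 18 per group

Standardized effect: d = |μ_{flipped} − μ_{traditional}| / σ = |69.4 − 75.5| / 8.5 = 0.7176
For power 0.8 need Φ(δ − z_{0.1}) = 0.8, so δ = z_{0.1} + z_{0.20} = 1.282 + 0.842 = 2.123.
δ = d·√(n/2) ⇒ n = 2(δ/d)² = 2 × (2.123 / 0.7176)² = 17.51.
Round up to the next whole unit.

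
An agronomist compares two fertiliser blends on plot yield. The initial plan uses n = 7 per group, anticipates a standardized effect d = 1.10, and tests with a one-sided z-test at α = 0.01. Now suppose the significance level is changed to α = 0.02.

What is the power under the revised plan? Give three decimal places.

Power ≈ 0.502

δ = d·√(n/2) = 1.10 × √(7/2) = 2.0579 (unchanged). New critical value: z_{0.02} = 2.054.
Revised power = P(Z > 2.054 − δ) = Φ(0.004) = 0.5017.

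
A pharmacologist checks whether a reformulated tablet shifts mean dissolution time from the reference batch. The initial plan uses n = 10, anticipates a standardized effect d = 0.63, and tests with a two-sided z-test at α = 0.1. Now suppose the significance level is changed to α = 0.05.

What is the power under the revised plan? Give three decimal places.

δ = d·√n = 0.63 × √10 = 1.9922 (unchanged). New critical value: z_{0.025} = 1.960.
Revised power = Φ(δ − 1.960) + Φ(−δ − 1.960) = Φ(0.032) + Φ(-3.952) = 0.5129 + 0.0000 = 0.5129.

Power ≈ 0.513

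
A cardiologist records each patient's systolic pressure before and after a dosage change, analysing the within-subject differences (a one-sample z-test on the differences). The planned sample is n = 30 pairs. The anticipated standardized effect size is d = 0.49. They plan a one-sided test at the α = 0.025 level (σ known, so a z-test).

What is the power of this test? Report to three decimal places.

Noncentrality parameter: δ = d·√n = 0.49 × √30 = 2.6838
One-sided α = 0.025 → critical value z_{0.025} = 1.960.
Power = Φ(δ − 1.960) = Φ(0.724) = 0.7654.

Power ≈ 0.765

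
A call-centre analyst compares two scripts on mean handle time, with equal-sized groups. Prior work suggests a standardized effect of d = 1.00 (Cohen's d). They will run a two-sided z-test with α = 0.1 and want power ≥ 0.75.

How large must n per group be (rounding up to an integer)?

For power 0.75 need Φ(δ − z_{0.05}) = 0.75, so δ = z_{0.05} + z_{0.25} = 1.645 + 0.674 = 2.319.
(Ignoring the negligible lower-tail rejection probability gives the usual closed-form inversion.)
δ = d·√(n/2) ⇒ n = 2(δ/d)² = 2 × (2.319 / 1.00)² = 10.76.
Round up to the next whole unit.

n = 11 per group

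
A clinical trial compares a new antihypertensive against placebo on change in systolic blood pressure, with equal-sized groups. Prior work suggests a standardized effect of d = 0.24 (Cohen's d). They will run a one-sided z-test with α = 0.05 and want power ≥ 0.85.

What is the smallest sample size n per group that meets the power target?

For power 0.85 need Φ(δ − z_{0.05}) = 0.85, so δ = z_{0.05} + z_{0.15} = 1.645 + 1.036 = 2.681.
δ = d·√(n/2) ⇒ n = 2(δ/d)² = 2 × (2.681 / 0.24)² = 249.63.
Rounding up, n = 250 per group.

n = 250 per group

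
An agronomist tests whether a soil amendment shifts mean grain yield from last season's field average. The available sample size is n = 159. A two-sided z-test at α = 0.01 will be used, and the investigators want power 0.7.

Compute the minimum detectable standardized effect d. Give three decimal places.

Need Φ(δ − 2.576) = 0.7, so δ = 2.576 + 0.524 = 3.100.
(Lower-tail contribution to power is negligible for δ > 0.)
δ = d·√n ⇒ d = δ/√n = 3.100/√159 = 0.2459.

d ≈ 0.246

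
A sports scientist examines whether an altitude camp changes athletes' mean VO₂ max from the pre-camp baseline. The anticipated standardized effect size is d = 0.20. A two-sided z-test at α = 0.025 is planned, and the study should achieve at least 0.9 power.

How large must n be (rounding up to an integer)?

n = 311

For power 0.9 need Φ(δ − z_{0.0125}) = 0.9, so δ = z_{0.0125} + z_{0.10} = 2.241 + 1.282 = 3.523.
(The Φ(−δ − z_{α/2}) term is vanishingly small for δ > 0 and is dropped in the standard sample-size formula.)
δ = d·√n ⇒ n = (δ/d)² = (3.523 / 0.20)² = 310.28.
Rounding up, n = 311.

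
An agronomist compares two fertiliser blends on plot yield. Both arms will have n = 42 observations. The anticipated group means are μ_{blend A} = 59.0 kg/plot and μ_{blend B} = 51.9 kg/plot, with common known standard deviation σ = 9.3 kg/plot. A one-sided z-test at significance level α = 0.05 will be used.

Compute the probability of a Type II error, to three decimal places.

β ≈ 0.032

Standardized effect: d = |μ_{blend A} − μ_{blend B}| / σ = |59.0 − 51.9| / 9.3 = 0.7634
Noncentrality parameter: δ = d·√(n/2) = 0.7634 × √(42/2) = 3.4985
One-sided α = 0.05 → critical value z_{0.05} = 1.645.
Power = P(Z > 1.645 − δ) = Φ(1.854) = 0.9681.
Type II error: β = 1 − power = 1 − 0.9681 = 0.0319.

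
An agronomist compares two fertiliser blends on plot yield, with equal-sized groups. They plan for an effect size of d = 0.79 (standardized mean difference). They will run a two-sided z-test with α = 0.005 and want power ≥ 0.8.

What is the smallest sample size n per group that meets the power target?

For power 0.8 need Φ(δ − z_{0.0025}) = 0.8, so δ = z_{0.0025} + z_{0.20} = 2.807 + 0.842 = 3.649.
(For δ > 0 the lower-tail rejection region contributes negligibly to power, so the one-term inversion is standard.)
δ = d·√(n/2) ⇒ n = 2(δ/d)² = 2 × (3.649 / 0.79)² = 42.66.
Round up to the next whole unit.

n = 43 per group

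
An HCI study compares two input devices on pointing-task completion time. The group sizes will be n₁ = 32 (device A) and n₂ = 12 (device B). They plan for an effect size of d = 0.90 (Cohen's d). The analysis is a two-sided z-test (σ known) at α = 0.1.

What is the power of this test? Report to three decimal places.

Power ≈ 0.845

Noncentrality parameter: δ = d / √(1/n₁ + 1/n₂) = 0.90 / √(1/32 + 1/12) = 2.6588
Critical value for a two-sided test at α = 0.1: z_{α/2} = 1.645.
Power = Φ(δ − 1.645) + Φ(−δ − 1.645) = Φ(1.014) + Φ(-4.304) = 0.8447 + 0.0000 = 0.8447.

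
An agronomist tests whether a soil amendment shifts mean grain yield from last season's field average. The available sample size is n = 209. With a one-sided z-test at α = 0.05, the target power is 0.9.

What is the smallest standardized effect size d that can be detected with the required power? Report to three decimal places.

d ≈ 0.202

Required noncentrality: δ = z_{0.05} + z_{0.10} = 1.645 + 1.282 = 2.926.
δ = d·√n ⇒ d = δ/√n = 2.926/√209 = 0.2024.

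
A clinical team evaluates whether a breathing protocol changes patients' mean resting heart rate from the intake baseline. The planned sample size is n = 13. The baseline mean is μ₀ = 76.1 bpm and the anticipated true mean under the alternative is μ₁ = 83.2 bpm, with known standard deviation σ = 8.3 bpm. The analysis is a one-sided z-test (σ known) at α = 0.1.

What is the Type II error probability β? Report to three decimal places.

β ≈ 0.036

Standardized effect: d = |μ₁ − μ₀| / σ = |83.2 − 76.1| / 8.3 = 0.8554
Noncentrality parameter: δ = d·√n = 0.8554 × √13 = 3.0843
Critical value for a one-sided test at α = 0.1: z_α = 1.282.
Power = Φ(δ − 1.282) = Φ(1.803) = 0.9643.
Type II error: β = 1 − power = 1 − 0.9643 = 0.0357.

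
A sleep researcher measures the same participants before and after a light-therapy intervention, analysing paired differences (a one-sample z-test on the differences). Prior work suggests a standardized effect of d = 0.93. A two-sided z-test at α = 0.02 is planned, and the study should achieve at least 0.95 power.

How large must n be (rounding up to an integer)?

For power 0.95 need Φ(δ − z_{0.01}) = 0.95, so δ = z_{0.01} + z_{0.05} = 2.326 + 1.645 = 3.971.
(Ignoring the negligible lower-tail rejection probability gives the usual closed-form inversion.)
δ = d·√n ⇒ n = (δ/d)² = (3.971 / 0.93)² = 18.23.
Rounding up, n = 19.

n = 19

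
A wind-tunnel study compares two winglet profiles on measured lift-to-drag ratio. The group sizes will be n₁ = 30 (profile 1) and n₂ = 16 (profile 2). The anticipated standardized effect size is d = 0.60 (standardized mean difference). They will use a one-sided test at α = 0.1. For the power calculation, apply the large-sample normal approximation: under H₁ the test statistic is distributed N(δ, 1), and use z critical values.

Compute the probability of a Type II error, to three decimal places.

Noncentrality parameter: δ = d / √(1/n₁ + 1/n₂) = 0.60 / √(1/30 + 1/16) = 1.9382
Critical value for a one-sided test at α = 0.1: z_α = 1.282.
Power = P(Z > 1.282 − δ) = Φ(0.657) = 0.7443.
Type II error: β = 1 − power = 1 − 0.7443 = 0.2557.

β ≈ 0.256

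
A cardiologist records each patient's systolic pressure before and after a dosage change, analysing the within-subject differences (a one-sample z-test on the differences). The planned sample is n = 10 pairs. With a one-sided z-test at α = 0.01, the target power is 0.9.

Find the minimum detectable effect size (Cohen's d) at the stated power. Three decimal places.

d ≈ 1.141

Required noncentrality: δ = z_{0.01} + z_{0.10} = 2.326 + 1.282 = 3.608.
δ = d·√n ⇒ d = δ/√n = 3.608/√10 = 1.1409.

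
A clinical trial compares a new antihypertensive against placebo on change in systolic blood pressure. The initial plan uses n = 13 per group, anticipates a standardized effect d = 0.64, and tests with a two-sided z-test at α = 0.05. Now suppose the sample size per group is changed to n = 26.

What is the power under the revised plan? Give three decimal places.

With n = 26 per group: δ = d·√(n/2) = 0.64 × √(26/2) = 2.3076. Critical value z_{0.025} = 1.960.
Revised power = Φ(δ − 1.960) + Φ(−δ − 1.960) = Φ(0.348) + Φ(-4.268) = 0.6359 + 0.0000 = 0.6359.

Power ≈ 0.636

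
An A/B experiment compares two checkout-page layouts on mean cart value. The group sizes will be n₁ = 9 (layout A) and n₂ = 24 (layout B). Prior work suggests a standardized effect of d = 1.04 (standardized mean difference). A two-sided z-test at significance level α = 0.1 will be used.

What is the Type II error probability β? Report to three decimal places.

β ≈ 0.155

Noncentrality parameter: λ = d / √(1/n₁ + 1/n₂) = 1.04 / √(1/9 + 1/24) = 2.6607
Two-sided α = 0.1 → critical value z_{0.05} = 1.645.
Power = Φ(λ − 1.645) + Φ(−λ − 1.645) = Φ(1.016) + Φ(-4.306) = 0.8452 + 0.0000 = 0.8452.
Type II error: β = 1 − power = 1 − 0.8452 = 0.1548.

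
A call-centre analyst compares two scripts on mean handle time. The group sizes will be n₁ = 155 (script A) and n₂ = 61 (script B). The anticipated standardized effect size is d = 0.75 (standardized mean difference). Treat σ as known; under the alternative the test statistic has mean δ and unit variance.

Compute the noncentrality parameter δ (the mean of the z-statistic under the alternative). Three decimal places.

δ = d / √(1/n₁ + 1/n₂) = 0.75 / √(1/155 + 1/61) = 4.9621

δ ≈ 4.962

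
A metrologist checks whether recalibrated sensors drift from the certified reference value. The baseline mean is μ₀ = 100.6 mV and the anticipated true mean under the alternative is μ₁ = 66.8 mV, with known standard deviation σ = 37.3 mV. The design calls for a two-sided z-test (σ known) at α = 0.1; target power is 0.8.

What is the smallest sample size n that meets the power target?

n = 8

Standardized effect: d = |μ₁ − μ₀| / σ = |66.8 − 100.6| / 37.3 = 0.9062
For power 0.8 need Φ(δ − z_{0.05}) = 0.8, so δ = z_{0.05} + z_{0.20} = 1.645 + 0.842 = 2.486.
(For δ > 0 the lower-tail rejection region contributes negligibly to power, so the one-term inversion is standard.)
δ = d·√n ⇒ n = (δ/d)² = (2.486 / 0.9062)² = 7.53.
Round up to the next whole unit.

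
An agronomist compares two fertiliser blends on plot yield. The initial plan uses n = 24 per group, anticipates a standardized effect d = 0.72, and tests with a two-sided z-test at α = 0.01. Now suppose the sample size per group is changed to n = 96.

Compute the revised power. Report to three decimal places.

Power ≈ 0.992

With n = 96 per group: δ = d·√(n/2) = 0.72 × √(96/2) = 4.9883. Critical value z_{0.005} = 2.576.
Revised power = Φ(δ − 2.576) + Φ(−δ − 2.576) = Φ(2.412) + Φ(-7.564) = 0.9921 + 0.0000 = 0.9921.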